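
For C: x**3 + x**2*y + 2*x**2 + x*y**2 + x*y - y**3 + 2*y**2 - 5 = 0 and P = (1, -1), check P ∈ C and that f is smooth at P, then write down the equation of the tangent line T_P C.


Tangent line at P: 5*x - 7*y - 12 = 0.

Step 1: f(1, -1) = 0, so P lies on C.
Step 2: partial derivatives
  f_x(x, y) = 3*x**2 + 2*x*y + 4*x + y**2 + y, f_y(x, y) = x**2 + 2*x*y + x - 3*y**2 + 4*y.
  f_x(P) = 5, f_y(P) = -7 (gradient nonzero, so P is smooth).
Step 3: tangent line at P: 5·(x − 1) + -7·(y − -1) = 0.
Expanding: 5*x - 7*y - 12 = 0.


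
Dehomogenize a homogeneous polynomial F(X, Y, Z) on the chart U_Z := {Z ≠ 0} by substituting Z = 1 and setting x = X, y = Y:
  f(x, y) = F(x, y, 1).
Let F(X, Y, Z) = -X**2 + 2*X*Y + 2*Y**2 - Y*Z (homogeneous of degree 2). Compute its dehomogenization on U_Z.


f(x, y) = -x**2 + 2*x*y + 2*y**2 - y

On U_Z we set Z = 1. Each monomial c·X^i·Y^j·Z^k in F becomes c·x^i·y^j·1^k = c·x^i·y^j.
Substituting Z = 1: F(X, Y, 1) = -x**2 + 2*x*y + 2*y**2 - y.
Note: deg(f) ≤ deg(F) = 2; strict inequality happens when F is divisible by Z (lost terms).


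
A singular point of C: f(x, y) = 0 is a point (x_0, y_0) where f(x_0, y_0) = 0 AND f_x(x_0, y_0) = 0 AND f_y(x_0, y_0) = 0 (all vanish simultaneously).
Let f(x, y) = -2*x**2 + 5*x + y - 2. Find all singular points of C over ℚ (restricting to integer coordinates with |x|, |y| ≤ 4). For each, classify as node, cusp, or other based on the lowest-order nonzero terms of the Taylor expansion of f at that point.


No singular points in the scanned grid; C is smooth there.

Compute partial derivatives:
  f_x = 5 - 4*x.
  f_y = 1.
f_y = 1 is a nonzero constant, so f_y never vanishes: no point (x, y) can satisfy f = f_x = f_y = 0. In particular no (x, y) ∈ {−4, ..., 4}² is singular; the curve is smooth.


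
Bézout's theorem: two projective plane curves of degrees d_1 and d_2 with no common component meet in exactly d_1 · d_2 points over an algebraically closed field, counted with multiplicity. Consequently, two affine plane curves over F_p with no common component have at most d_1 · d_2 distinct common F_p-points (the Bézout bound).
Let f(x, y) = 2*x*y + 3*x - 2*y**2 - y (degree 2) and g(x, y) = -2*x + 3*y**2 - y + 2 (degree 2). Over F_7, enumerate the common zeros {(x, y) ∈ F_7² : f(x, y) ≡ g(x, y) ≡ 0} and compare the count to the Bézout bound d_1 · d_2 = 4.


Common zeros: {(1, 5), (2, 1), (2, 4)}; count = 3; Bézout bound = 4.

deg(f) = 2, deg(g) = 2, so Bézout bound = 4.
Scan x ∈ F_7. For each x, list the y ∈ F_7 with f(x, y) ≡ 0 and those with g(x, y) ≡ 0 (mod 7); the common zeros in that column are the intersection.
  x = 0: f ≡ 0 at y ∈ {0, 3}; g ≡ 0 at y ∈ ∅; common: ∅.
  x = 1: f ≡ 0 at y ∈ {5, 6}; g ≡ 0 at y ∈ {0, 5}; common: {5}.
  x = 2: f ≡ 0 at y ∈ {1, 4}; g ≡ 0 at y ∈ {1, 4}; common: {1, 4}.
  x = 3: f ≡ 0 at y ∈ ∅; g ≡ 0 at y ∈ {6}; common: ∅.
  x = 4: f ≡ 0 at y ∈ ∅; g ≡ 0 at y ∈ ∅; common: ∅.
  x = 5: f ≡ 0 at y ∈ ∅; g ≡ 0 at y ∈ ∅; common: ∅.
  x = 6: f ≡ 0 at y ∈ ∅; g ≡ 0 at y ∈ {2, 3}; common: ∅.
Collecting: common zeros = {(1, 5), (2, 1), (2, 4)}, so the count is 3.
Comparison with the Bézout bound: 3 ≤ 4 = deg(f)·deg(g), as expected for curves with no common component (the affine F_7-count falls short of the bound because intersections may lie at infinity, over extension fields, or carry multiplicity).


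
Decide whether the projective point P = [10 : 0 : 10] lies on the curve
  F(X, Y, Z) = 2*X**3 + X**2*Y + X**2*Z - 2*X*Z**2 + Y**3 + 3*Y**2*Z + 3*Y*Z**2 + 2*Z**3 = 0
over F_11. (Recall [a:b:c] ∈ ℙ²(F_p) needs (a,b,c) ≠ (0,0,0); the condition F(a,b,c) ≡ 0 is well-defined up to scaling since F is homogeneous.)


F(10,0,10) ≡ 8 (mod 11); P is NOT on the curve.

Evaluate F(10, 0, 10) term-by-term (mod 11).
  2*X**3 ↦ 2·1000·1·1 = 2000
  X**2*Y ↦ 1·100·0·1 = 0
  X**2*Z ↦ 1·100·1·10 = 1000
  -2*X*Z**2 ↦ -2·10·1·100 = -2000
  Y**3 ↦ 1·1·0·1 = 0
  3*Y**2*Z ↦ 3·1·0·10 = 0
  3*Y*Z**2 ↦ 3·1·0·100 = 0
  2*Z**3 ↦ 2·1·1·1000 = 2000
Sum: F(10, 0, 10) = (2000) + (0) + (1000) + (-2000) + (0) + (0) + (0) + (2000) = 3000.
Reducing mod 11: 3000 ≡ 8 (mod 11).
Since F(a, b, c) ≡ 8 ≠ 0 (mod 11), P does NOT lie on the curve.


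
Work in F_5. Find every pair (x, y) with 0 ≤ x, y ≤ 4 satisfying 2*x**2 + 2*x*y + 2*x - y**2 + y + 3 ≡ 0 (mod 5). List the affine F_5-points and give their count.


Affine F_5-points: {(2, 0)}; count = 1.

For each of the 25 pairs (x, y) ∈ F_5², evaluate f(x, y) mod 5. Record the zeros.
  x = 0: [0↦3, 1↦3, 2↦1, 3↦2, 4↦1]  zeros at y ∈ ∅
  x = 1: [0↦2, 1↦4, 2↦4, 3↦2, 4↦3]  zeros at y ∈ ∅
  x = 2: [0↦0, 1↦4, 2↦1, 3↦1, 4↦4]  zeros at y ∈ {0}
  x = 3: [0↦2, 1↦3, 2↦2, 3↦4, 4↦4]  zeros at y ∈ ∅
  x = 4: [0↦3, 1↦1, 2↦2, 3↦1, 4↦3]  zeros at y ∈ ∅
Collecting zeros: affine points = {(2, 0)}.
Total count |C(F_5)_aff| = 1.


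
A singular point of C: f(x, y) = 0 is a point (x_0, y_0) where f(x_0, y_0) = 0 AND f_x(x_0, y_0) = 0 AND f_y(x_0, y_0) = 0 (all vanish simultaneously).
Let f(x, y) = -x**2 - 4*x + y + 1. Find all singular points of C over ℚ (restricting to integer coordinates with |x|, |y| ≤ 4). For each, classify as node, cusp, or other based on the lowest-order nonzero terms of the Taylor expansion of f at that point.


No singular points in the scanned grid; C is smooth there.

Compute partial derivatives:
  f_x = -2*x - 4.
  f_y = 1.
f_y = 1 is a nonzero constant, so f_y never vanishes: no point (x, y) can satisfy f = f_x = f_y = 0. In particular no (x, y) ∈ {−4, ..., 4}² is singular; the curve is smooth.


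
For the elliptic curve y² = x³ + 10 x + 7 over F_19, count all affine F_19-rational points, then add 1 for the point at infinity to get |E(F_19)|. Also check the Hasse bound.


Affine points = {(0, 8), (0, 11), (2, 4), (2, 15), (3, 8), (3, 11), (4, 4), (4, 15), (5, 7), (5, 12), (6, 6), (6, 13), (9, 3), (9, 16), (10, 9), (10, 10), (11, 2), (11, 17), (13, 4), (13, 15), (15, 6), (15, 13), (16, 8), (16, 11), (17, 6), (17, 13)}; affine count = 26; |E(F_19)| = 27.

Discriminant check: Δ ∝ 4a³ + 27b² = 4·10³ + 27·7² = 4·1000 + 27·49 ≡ 3 (mod 19). Nonzero ⇒ E is nonsingular.
For each x ∈ F_19, compute rhs = x³ + 10·x + 7 mod 19, then count y ∈ F_19 with y² ≡ rhs.
  x = 0: rhs = 7, matching y values: 8, 11 (2 points).
  x = 1: rhs = 18, matching y values: none (0 points).
  x = 2: rhs = 16, matching y values: 4, 15 (2 points).
  x = 3: rhs = 7, matching y values: 8, 11 (2 points).
  x = 4: rhs = 16, matching y values: 4, 15 (2 points).
  x = 5: rhs = 11, matching y values: 7, 12 (2 points).
  x = 6: rhs = 17, matching y values: 6, 13 (2 points).
  x = 7: rhs = 2, matching y values: none (0 points).
  x = 8: rhs = 10, matching y values: none (0 points).
  x = 9: rhs = 9, matching y values: 3, 16 (2 points).
  x = 10: rhs = 5, matching y values: 9, 10 (2 points).
  x = 11: rhs = 4, matching y values: 2, 17 (2 points).
  x = 12: rhs = 12, matching y values: none (0 points).
  x = 13: rhs = 16, matching y values: 4, 15 (2 points).
  x = 14: rhs = 3, matching y values: none (0 points).
  x = 15: rhs = 17, matching y values: 6, 13 (2 points).
  x = 16: rhs = 7, matching y values: 8, 11 (2 points).
  x = 17: rhs = 17, matching y values: 6, 13 (2 points).
  x = 18: rhs = 15, matching y values: none (0 points).
Total affine count: 26.
Full point count |E(F_19)| = 26 + 1 = 27.
Hasse bound: |27 − (19+1)| = |7| = 7 ≤ 2√19 ≈ 8.7178 ✓.


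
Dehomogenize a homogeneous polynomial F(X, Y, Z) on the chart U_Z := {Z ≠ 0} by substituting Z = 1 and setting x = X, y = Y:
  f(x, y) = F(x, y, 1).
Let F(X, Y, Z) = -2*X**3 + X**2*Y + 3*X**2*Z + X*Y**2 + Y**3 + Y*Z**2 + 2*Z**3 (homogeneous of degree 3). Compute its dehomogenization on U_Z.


f(x, y) = -2*x**3 + x**2*y + 3*x**2 + x*y**2 + y**3 + y + 2

On U_Z we set Z = 1. Each monomial c·X^i·Y^j·Z^k in F becomes c·x^i·y^j·1^k = c·x^i·y^j.
Substituting Z = 1: F(X, Y, 1) = -2*x**3 + x**2*y + 3*x**2 + x*y**2 + y**3 + y + 2.
Note: deg(f) ≤ deg(F) = 3; strict inequality happens when F is divisible by Z (lost terms).


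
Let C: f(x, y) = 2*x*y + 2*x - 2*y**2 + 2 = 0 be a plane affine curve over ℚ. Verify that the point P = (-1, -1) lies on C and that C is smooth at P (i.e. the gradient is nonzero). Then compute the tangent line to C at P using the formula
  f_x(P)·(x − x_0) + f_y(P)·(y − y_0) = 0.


Tangent line at P: 2*y + 2 = 0.

Step 1: f(-1, -1) = 0, so P lies on C.
Step 2: partial derivatives
  f_x(x, y) = 2*y + 2, f_y(x, y) = 2*x - 4*y.
  f_x(P) = 0, f_y(P) = 2 (gradient nonzero, so P is smooth).
Step 3: tangent line at P: 0·(x − -1) + 2·(y − -1) = 0.
Expanding: 2*y + 2 = 0.


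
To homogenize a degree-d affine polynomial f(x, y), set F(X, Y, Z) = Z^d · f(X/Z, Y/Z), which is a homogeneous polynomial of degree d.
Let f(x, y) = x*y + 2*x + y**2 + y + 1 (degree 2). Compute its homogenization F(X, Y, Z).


F(X, Y, Z) = X*Y + 2*X*Z + Y**2 + Y*Z + Z**2

deg(f) = 2.
Substitute x = X/Z, y = Y/Z into f, then multiply by Z^2.
  monomial 1·x^1·y^1 ↦ 1·X^1·Y^1·Z^0.
  monomial 2·x^1·y^0 ↦ 2·X^1·Y^0·Z^1.
  monomial 1·x^0·y^2 ↦ 1·X^0·Y^2·Z^0.
  monomial 1·x^0·y^1 ↦ 1·X^0·Y^1·Z^1.
  monomial 1·x^0·y^0 ↦ 1·X^0·Y^0·Z^2.
Collecting: F(X, Y, Z) = X*Y + 2*X*Z + Y**2 + Y*Z + Z**2.


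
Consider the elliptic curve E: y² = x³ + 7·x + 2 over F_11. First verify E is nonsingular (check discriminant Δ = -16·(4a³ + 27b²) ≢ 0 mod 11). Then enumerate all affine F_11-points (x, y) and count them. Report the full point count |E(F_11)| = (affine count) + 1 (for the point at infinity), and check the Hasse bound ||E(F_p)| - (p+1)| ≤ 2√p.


Affine points = {(7, 3), (7, 8), (8, 3), (8, 8), (10, 4), (10, 7)}; affine count = 6; |E(F_11)| = 7.

Discriminant check: Δ ∝ 4a³ + 27b² = 4·7³ + 27·2² = 4·343 + 27·4 ≡ 6 (mod 11). Nonzero ⇒ E is nonsingular.
For each x ∈ F_11, compute rhs = x³ + 7·x + 2 mod 11, then count y ∈ F_11 with y² ≡ rhs.
  x = 0: rhs = 2, matching y values: none (0 points).
  x = 1: rhs = 10, matching y values: none (0 points).
  x = 2: rhs = 2, matching y values: none (0 points).
  x = 3: rhs = 6, matching y values: none (0 points).
  x = 4: rhs = 6, matching y values: none (0 points).
  x = 5: rhs = 8, matching y values: none (0 points).
  x = 6: rhs = 7, matching y values: none (0 points).
  x = 7: rhs = 9, matching y values: 3, 8 (2 points).
  x = 8: rhs = 9, matching y values: 3, 8 (2 points).
  x = 9: rhs = 2, matching y values: none (0 points).
  x = 10: rhs = 5, matching y values: 4, 7 (2 points).
Total affine count: 6.
Full point count |E(F_11)| = 6 + 1 = 7.
Hasse bound: |7 − (11+1)| = |-5| = 5 ≤ 2√11 ≈ 6.6332 ✓.


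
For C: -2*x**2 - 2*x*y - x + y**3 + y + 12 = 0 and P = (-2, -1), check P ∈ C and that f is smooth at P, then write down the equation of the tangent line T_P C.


Tangent line at P: 9*x + 8*y + 26 = 0.

Step 1: f(-2, -1) = 0, so P lies on C.
Step 2: partial derivatives
  f_x(x, y) = -4*x - 2*y - 1, f_y(x, y) = -2*x + 3*y**2 + 1.
  f_x(P) = 9, f_y(P) = 8 (gradient nonzero, so P is smooth).
Step 3: tangent line at P: 9·(x − -2) + 8·(y − -1) = 0.
Expanding: 9*x + 8*y + 26 = 0.


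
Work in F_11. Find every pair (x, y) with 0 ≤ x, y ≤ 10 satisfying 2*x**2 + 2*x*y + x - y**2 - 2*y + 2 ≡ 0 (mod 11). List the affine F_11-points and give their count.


Affine F_11-points: {(0, 4), (0, 5), (1, 4), (1, 7), (3, 6), (3, 9), (4, 8), (4, 9), (7, 6), (8, 7)}; count = 10.

For each of the 121 pairs (x, y) ∈ F_11², evaluate f(x, y) mod 11. Record the zeros.
  x = 0: [0↦2, 1↦10, 2↦5, 3↦9, 4↦0, 5↦0, 6↦9, 7↦5, 8↦10, 9↦2, 10↦3]  zeros at y ∈ {4, 5}
  x = 1: [0↦5, 1↦4, 2↦1, 3↦7, 4↦0, 5↦2, 6↦2, 7↦0, 8↦7, 9↦1, 10↦4]  zeros at y ∈ {4, 7}
  x = 2: [0↦1, 1↦2, 2↦1, 3↦9, 4↦4, 5↦8, 6↦10, 7↦10, 8↦8, 9↦4, 10↦9]  zeros at y ∈ ∅
  x = 3: [0↦1, 1↦4, 2↦5, 3↦4, 4↦1, 5↦7, 6↦0, 7↦2, 8↦2, 9↦0, 10↦7]  zeros at y ∈ {6, 9}
  x = 4: [0↦5, 1↦10, 2↦2, 3↦3, 4↦2, 5↦10, 6↦5, 7↦9, 8↦0, 9↦0, 10↦9]  zeros at y ∈ {8, 9}
  x = 5: [0↦2, 1↦9, 2↦3, 3↦6, 4↦7, 5↦6, 6↦3, 7↦9, 8↦2, 9↦4, 10↦4]  zeros at y ∈ ∅
  x = 6: [0↦3, 1↦1, 2↦8, 3↦2, 4↦5, 5↦6, 6↦5, 7↦2, 8↦8, 9↦1, 10↦3]  zeros at y ∈ ∅
  x = 7: [0↦8, 1↦8, 2↦6, 3↦2, 4↦7, 5↦10, 6↦0, 7↦10, 8↦7, 9↦2, 10↦6]  zeros at y ∈ {6}
  x = 8: [0↦6, 1↦8, 2↦8, 3↦6, 4↦2, 5↦7, 6↦10, 7↦0, 8↦10, 9↦7, 10↦2]  zeros at y ∈ {7}
  x = 9: [0↦8, 1↦1, 2↦3, 3↦3, 4↦1, 5↦8, 6↦2, 7↦5, 8↦6, 9↦5, 10↦2]  zeros at y ∈ ∅
  x = 10: [0↦3, 1↦9, 2↦2, 3↦4, 4↦4, 5↦2, 6↦9, 7↦3, 8↦6, 9↦7, 10↦6]  zeros at y ∈ ∅
Collecting zeros: affine points = {(0, 4), (0, 5), (1, 4), (1, 7), (3, 6), (3, 9), (4, 8), (4, 9), (7, 6), (8, 7)}.
Total count |C(F_11)_aff| = 10.


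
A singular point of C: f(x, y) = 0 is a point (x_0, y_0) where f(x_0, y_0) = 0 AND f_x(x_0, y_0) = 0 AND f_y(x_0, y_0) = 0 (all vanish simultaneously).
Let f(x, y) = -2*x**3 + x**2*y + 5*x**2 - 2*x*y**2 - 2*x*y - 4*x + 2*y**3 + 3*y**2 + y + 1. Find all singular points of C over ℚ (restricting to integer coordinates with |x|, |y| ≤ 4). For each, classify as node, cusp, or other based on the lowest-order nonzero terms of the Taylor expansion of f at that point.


Singular points: {(1, 0)}; classification: node.

Compute partial derivatives:
  f_x = -6*x**2 + 2*x*y + 10*x - 2*y**2 - 2*y - 4.
  f_y = x**2 - 4*x*y - 2*x + 6*y**2 + 6*y + 1.
Scan x_0 ∈ {−4, ..., 4}. For each x_0, f_y(x_0, y) is a polynomial in y; find its integer roots y ∈ {−4, ..., 4}, then test f_x and f at those candidates.
  x = -4: f_y(-4, y) = 6*y**2 + 22*y + 25; no integer root y with |y| ≤ 4.
  x = -3: f_y(-3, y) = 6*y**2 + 18*y + 16; no integer root y with |y| ≤ 4.
  x = -2: f_y(-2, y) = 6*y**2 + 14*y + 9; no integer root y with |y| ≤ 4.
  x = -1: f_y(-1, y) = 6*y**2 + 10*y + 4; vanishes at y ∈ {-1}. (-1, -1): f_x = -18 ≠ 0.
  x = 0: f_y(0, y) = 6*y**2 + 6*y + 1; no integer root y with |y| ≤ 4.
  x = 1: f_y(1, y) = 6*y**2 + 2*y; vanishes at y ∈ {0}. (1, 0): f_x = 0, f = 0 — SINGULAR.
  x = 2: f_y(2, y) = 6*y**2 - 2*y + 1; no integer root y with |y| ≤ 4.
  x = 3: f_y(3, y) = 6*y**2 - 6*y + 4; no integer root y with |y| ≤ 4.
  x = 4: f_y(4, y) = 6*y**2 - 10*y + 9; no integer root y with |y| ≤ 4.
Only singular point on the grid: (1, 0).
Classify: substitute x = 1 + u, y = 0 + v and expand: f = -2*u**3 + u**2*v - u**2 - 2*u*v**2 + 2*v**3 + v**2.
No constant or linear terms (consistent with a singular point). Quadratic part: -u**2 + v**2. Cubic part: -2*u**3 + u**2*v - 2*u*v**2 + 2*v**3.
The quadratic part v**2 - u**2 = (v − u)(v + u) splits into two distinct linear factors, so there are two distinct tangent lines y − 0 = ±(x − 1) — this is a node (ordinary double point).
Classification: node.


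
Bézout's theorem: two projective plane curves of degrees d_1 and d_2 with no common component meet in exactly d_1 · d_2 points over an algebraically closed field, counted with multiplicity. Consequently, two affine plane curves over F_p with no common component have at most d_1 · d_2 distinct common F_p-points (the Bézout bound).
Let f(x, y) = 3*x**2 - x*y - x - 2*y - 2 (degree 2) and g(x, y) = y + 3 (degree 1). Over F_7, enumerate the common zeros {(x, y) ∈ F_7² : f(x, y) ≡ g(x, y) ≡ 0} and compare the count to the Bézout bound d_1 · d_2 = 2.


Common zeros: ∅; count = 0; Bézout bound = 2.

deg(f) = 2, deg(g) = 1, so Bézout bound = 2.
Scan x ∈ F_7. For each x, list the y ∈ F_7 with f(x, y) ≡ 0 and those with g(x, y) ≡ 0 (mod 7); the common zeros in that column are the intersection.
  x = 0: f ≡ 0 at y ∈ {6}; g ≡ 0 at y ∈ {4}; common: ∅.
  x = 1: f ≡ 0 at y ∈ {0}; g ≡ 0 at y ∈ {4}; common: ∅.
  x = 2: f ≡ 0 at y ∈ {2}; g ≡ 0 at y ∈ {4}; common: ∅.
  x = 3: f ≡ 0 at y ∈ {3}; g ≡ 0 at y ∈ {4}; common: ∅.
  x = 4: f ≡ 0 at y ∈ {0}; g ≡ 0 at y ∈ {4}; common: ∅.
  x = 5: f ≡ 0 at y ∈ ∅; g ≡ 0 at y ∈ {4}; common: ∅.
  x = 6: f ≡ 0 at y ∈ {2}; g ≡ 0 at y ∈ {4}; common: ∅.
Collecting: common zeros = ∅, so the count is 0.
Comparison with the Bézout bound: 0 ≤ 2 = deg(f)·deg(g), as expected for curves with no common component (the affine F_7-count falls short of the bound because intersections may lie at infinity, over extension fields, or carry multiplicity).


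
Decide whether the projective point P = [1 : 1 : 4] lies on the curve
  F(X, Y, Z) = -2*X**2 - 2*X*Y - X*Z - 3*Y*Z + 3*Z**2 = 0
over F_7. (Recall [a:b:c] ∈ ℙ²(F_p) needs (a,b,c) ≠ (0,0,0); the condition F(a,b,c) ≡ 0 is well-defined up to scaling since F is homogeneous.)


F(1,1,4) ≡ 0 (mod 7); P is on the curve.

Evaluate F(1, 1, 4) term-by-term (mod 7).
  -2*X**2 ↦ -2·1·1·1 = -2
  -2*X*Y ↦ -2·1·1·1 = -2
  -X*Z ↦ -1·1·1·4 = -4
  -3*Y*Z ↦ -3·1·1·4 = -12
  3*Z**2 ↦ 3·1·1·16 = 48
Sum: F(1, 1, 4) = (-2) + (-2) + (-4) + (-12) + (48) = 28.
Reducing mod 7: 28 ≡ 0 (mod 7).
Since F(a, b, c) ≡ 0 (mod 7), P lies on the curve.


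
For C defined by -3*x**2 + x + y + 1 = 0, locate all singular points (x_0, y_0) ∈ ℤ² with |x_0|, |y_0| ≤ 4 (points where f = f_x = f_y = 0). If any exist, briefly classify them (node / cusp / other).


No singular points in the scanned grid; C is smooth there.

Compute partial derivatives:
  f_x = 1 - 6*x.
  f_y = 1.
f_y = 1 is a nonzero constant, so f_y never vanishes: no point (x, y) can satisfy f = f_x = f_y = 0. In particular no (x, y) ∈ {−4, ..., 4}² is singular; the curve is smooth.


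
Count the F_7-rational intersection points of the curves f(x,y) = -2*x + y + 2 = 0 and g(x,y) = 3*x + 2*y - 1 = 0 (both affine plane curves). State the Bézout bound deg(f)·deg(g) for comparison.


Common zeros: ∅; count = 0; Bézout bound = 1.

deg(f) = 1, deg(g) = 1, so Bézout bound = 1.
Scan x ∈ F_7. For each x, list the y ∈ F_7 with f(x, y) ≡ 0 and those with g(x, y) ≡ 0 (mod 7); the common zeros in that column are the intersection.
  x = 0: f ≡ 0 at y ∈ {5}; g ≡ 0 at y ∈ {4}; common: ∅.
  x = 1: f ≡ 0 at y ∈ {0}; g ≡ 0 at y ∈ {6}; common: ∅.
  x = 2: f ≡ 0 at y ∈ {2}; g ≡ 0 at y ∈ {1}; common: ∅.
  x = 3: f ≡ 0 at y ∈ {4}; g ≡ 0 at y ∈ {3}; common: ∅.
  x = 4: f ≡ 0 at y ∈ {6}; g ≡ 0 at y ∈ {5}; common: ∅.
  x = 5: f ≡ 0 at y ∈ {1}; g ≡ 0 at y ∈ {0}; common: ∅.
  x = 6: f ≡ 0 at y ∈ {3}; g ≡ 0 at y ∈ {2}; common: ∅.
Collecting: common zeros = ∅, so the count is 0.
Comparison with the Bézout bound: 0 ≤ 1 = deg(f)·deg(g), as expected for curves with no common component (the affine F_7-count falls short of the bound because intersections may lie at infinity, over extension fields, or carry multiplicity).


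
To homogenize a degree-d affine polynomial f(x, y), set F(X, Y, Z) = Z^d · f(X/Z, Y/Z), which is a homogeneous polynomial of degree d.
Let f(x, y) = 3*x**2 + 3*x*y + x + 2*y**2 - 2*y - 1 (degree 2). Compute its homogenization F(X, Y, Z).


F(X, Y, Z) = 3*X**2 + 3*X*Y + X*Z + 2*Y**2 - 2*Y*Z - Z**2

deg(f) = 2.
Substitute x = X/Z, y = Y/Z into f, then multiply by Z^2.
  monomial 3·x^2·y^0 ↦ 3·X^2·Y^0·Z^0.
  monomial 3·x^1·y^1 ↦ 3·X^1·Y^1·Z^0.
  monomial 1·x^1·y^0 ↦ 1·X^1·Y^0·Z^1.
  monomial 2·x^0·y^2 ↦ 2·X^0·Y^2·Z^0.
  monomial -2·x^0·y^1 ↦ -2·X^0·Y^1·Z^1.
  monomial -1·x^0·y^0 ↦ -1·X^0·Y^0·Z^2.
Collecting: F(X, Y, Z) = 3*X**2 + 3*X*Y + X*Z + 2*Y**2 - 2*Y*Z - Z**2.


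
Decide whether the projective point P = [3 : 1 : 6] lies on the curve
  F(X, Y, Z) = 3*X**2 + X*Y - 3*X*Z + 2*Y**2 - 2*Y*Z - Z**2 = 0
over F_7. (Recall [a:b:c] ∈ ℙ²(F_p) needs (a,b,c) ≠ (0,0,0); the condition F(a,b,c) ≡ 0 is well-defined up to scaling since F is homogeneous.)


F(3,1,6) ≡ 0 (mod 7); P is on the curve.

Evaluate F(3, 1, 6) term-by-term (mod 7).
  3*X**2 ↦ 3·9·1·1 = 27
  X*Y ↦ 1·3·1·1 = 3
  -3*X*Z ↦ -3·3·1·6 = -54
  2*Y**2 ↦ 2·1·1·1 = 2
  -2*Y*Z ↦ -2·1·1·6 = -12
  -Z**2 ↦ -1·1·1·36 = -36
Sum: F(3, 1, 6) = (27) + (3) + (-54) + (2) + (-12) + (-36) = -70.
Reducing mod 7: -70 ≡ 0 (mod 7).
Since F(a, b, c) ≡ 0 (mod 7), P lies on the curve.


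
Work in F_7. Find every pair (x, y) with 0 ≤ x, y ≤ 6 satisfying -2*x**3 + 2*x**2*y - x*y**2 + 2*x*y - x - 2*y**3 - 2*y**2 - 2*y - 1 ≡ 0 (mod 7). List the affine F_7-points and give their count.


Affine F_7-points: {(0, 1), (1, 1), (1, 2), (1, 6), (3, 3), (4, 0), (4, 5), (4, 6)}; count = 8.

For each of the 49 pairs (x, y) ∈ F_7², evaluate f(x, y) mod 7. Record the zeros.
  x = 0: [0↦6, 1↦0, 2↦6, 3↦5, 4↦6, 5↦4, 6↦1]  zeros at y ∈ {1}
  x = 1: [0↦3, 1↦0, 2↦0, 3↦5, 4↦3, 5↦3, 6↦0]  zeros at y ∈ {1, 2, 6}
  x = 2: [0↦2, 1↦6, 2↦4, 3↦5, 4↦4, 5↦3, 6↦4]  zeros at y ∈ ∅
  x = 3: [0↦5, 1↦6, 2↦6, 3↦0, 4↦4, 5↦6, 6↦1]  zeros at y ∈ {3}
  x = 4: [0↦0, 1↦2, 2↦1, 3↦6, 4↦5, 5↦0, 6↦0]  zeros at y ∈ {0, 5, 6}
  x = 5: [0↦3, 1↦3, 2↦5, 3↦4, 4↦2, 5↦1, 6↦3]  zeros at y ∈ ∅
  x = 6: [0↦2, 1↦4, 2↦6, 3↦3, 4↦4, 5↦4, 6↦5]  zeros at y ∈ ∅
Collecting zeros: affine points = {(0, 1), (1, 1), (1, 2), (1, 6), (3, 3), (4, 0), (4, 5), (4, 6)}.
Total count |C(F_7)_aff| = 8.


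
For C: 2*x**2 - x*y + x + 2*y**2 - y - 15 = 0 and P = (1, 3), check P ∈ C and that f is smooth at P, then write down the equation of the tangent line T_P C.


Tangent line at P: 2*x + 10*y - 32 = 0.

Step 1: f(1, 3) = 0, so P lies on C.
Step 2: partial derivatives
  f_x(x, y) = 4*x - y + 1, f_y(x, y) = -x + 4*y - 1.
  f_x(P) = 2, f_y(P) = 10 (gradient nonzero, so P is smooth).
Step 3: tangent line at P: 2·(x − 1) + 10·(y − 3) = 0.
Expanding: 2*x + 10*y - 32 = 0.


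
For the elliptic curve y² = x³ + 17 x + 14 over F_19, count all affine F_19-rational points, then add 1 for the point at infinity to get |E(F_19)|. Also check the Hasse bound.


Affine points = {(3, 4), (3, 15), (6, 3), (6, 16), (7, 1), (7, 18), (8, 4), (8, 15), (10, 5), (10, 14), (13, 0)}; affine count = 11; |E(F_19)| = 12.

Discriminant check: Δ ∝ 4a³ + 27b² = 4·17³ + 27·14² = 4·4913 + 27·196 ≡ 16 (mod 19). Nonzero ⇒ E is nonsingular.
For each x ∈ F_19, compute rhs = x³ + 17·x + 14 mod 19, then count y ∈ F_19 with y² ≡ rhs.
  x = 0: rhs = 14, matching y values: none (0 points).
  x = 1: rhs = 13, matching y values: none (0 points).
  x = 2: rhs = 18, matching y values: none (0 points).
  x = 3: rhs = 16, matching y values: 4, 15 (2 points).
  x = 4: rhs = 13, matching y values: none (0 points).
  x = 5: rhs = 15, matching y values: none (0 points).
  x = 6: rhs = 9, matching y values: 3, 16 (2 points).
  x = 7: rhs = 1, matching y values: 1, 18 (2 points).
  x = 8: rhs = 16, matching y values: 4, 15 (2 points).
  x = 9: rhs = 3, matching y values: none (0 points).
  x = 10: rhs = 6, matching y values: 5, 14 (2 points).
  x = 11: rhs = 12, matching y values: none (0 points).
  x = 12: rhs = 8, matching y values: none (0 points).
  x = 13: rhs = 0, matching y values: 0 (1 points).
  x = 14: rhs = 13, matching y values: none (0 points).
  x = 15: rhs = 15, matching y values: none (0 points).
  x = 16: rhs = 12, matching y values: none (0 points).
  x = 17: rhs = 10, matching y values: none (0 points).
  x = 18: rhs = 15, matching y values: none (0 points).
Total affine count: 11.
Full point count |E(F_19)| = 11 + 1 = 12.
Hasse bound: |12 − (19+1)| = |-8| = 8 ≤ 2√19 ≈ 8.7178 ✓.


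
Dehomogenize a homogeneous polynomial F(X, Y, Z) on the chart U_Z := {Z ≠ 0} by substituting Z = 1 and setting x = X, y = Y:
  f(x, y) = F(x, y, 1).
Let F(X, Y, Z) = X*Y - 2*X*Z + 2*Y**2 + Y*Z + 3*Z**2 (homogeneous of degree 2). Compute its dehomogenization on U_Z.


f(x, y) = x*y - 2*x + 2*y**2 + y + 3

On U_Z we set Z = 1. Each monomial c·X^i·Y^j·Z^k in F becomes c·x^i·y^j·1^k = c·x^i·y^j.
Substituting Z = 1: F(X, Y, 1) = x*y - 2*x + 2*y**2 + y + 3.
Note: deg(f) ≤ deg(F) = 2; strict inequality happens when F is divisible by Z (lost terms).


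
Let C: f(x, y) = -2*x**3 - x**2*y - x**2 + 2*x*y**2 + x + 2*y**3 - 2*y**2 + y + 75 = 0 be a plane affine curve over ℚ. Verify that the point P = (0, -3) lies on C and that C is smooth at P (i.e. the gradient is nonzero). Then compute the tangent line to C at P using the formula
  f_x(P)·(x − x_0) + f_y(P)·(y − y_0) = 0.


Tangent line at P: 19*x + 67*y + 201 = 0.

Step 1: f(0, -3) = 0, so P lies on C.
Step 2: partial derivatives
  f_x(x, y) = -6*x**2 - 2*x*y - 2*x + 2*y**2 + 1, f_y(x, y) = -x**2 + 4*x*y + 6*y**2 - 4*y + 1.
  f_x(P) = 19, f_y(P) = 67 (gradient nonzero, so P is smooth).
Step 3: tangent line at P: 19·(x − 0) + 67·(y − -3) = 0.
Expanding: 19*x + 67*y + 201 = 0.


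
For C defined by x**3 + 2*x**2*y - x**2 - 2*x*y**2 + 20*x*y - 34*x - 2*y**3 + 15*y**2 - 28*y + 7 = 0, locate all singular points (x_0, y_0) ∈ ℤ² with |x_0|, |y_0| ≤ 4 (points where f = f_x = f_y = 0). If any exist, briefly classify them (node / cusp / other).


Singular points: {(-2, 3)}; classification: node.

Compute partial derivatives:
  f_x = 3*x**2 + 4*x*y - 2*x - 2*y**2 + 20*y - 34.
  f_y = 2*x**2 - 4*x*y + 20*x - 6*y**2 + 30*y - 28.
Scan x_0 ∈ {−4, ..., 4}. For each x_0, f_y(x_0, y) is a polynomial in y; find its integer roots y ∈ {−4, ..., 4}, then test f_x and f at those candidates.
  x = -4: f_y(-4, y) = -6*y**2 + 46*y - 76; no integer root y with |y| ≤ 4.
  x = -3: f_y(-3, y) = -6*y**2 + 42*y - 70; no integer root y with |y| ≤ 4.
  x = -2: f_y(-2, y) = -6*y**2 + 38*y - 60; vanishes at y ∈ {3}. (-2, 3): f_x = 0, f = 0 — SINGULAR.
  x = -1: f_y(-1, y) = -6*y**2 + 34*y - 46; no integer root y with |y| ≤ 4.
  x = 0: f_y(0, y) = -6*y**2 + 30*y - 28; no integer root y with |y| ≤ 4.
  x = 1: f_y(1, y) = -6*y**2 + 26*y - 6; no integer root y with |y| ≤ 4.
  x = 2: f_y(2, y) = -6*y**2 + 22*y + 20; no integer root y with |y| ≤ 4.
  x = 3: f_y(3, y) = -6*y**2 + 18*y + 50; no integer root y with |y| ≤ 4.
  x = 4: f_y(4, y) = -6*y**2 + 14*y + 84; no integer root y with |y| ≤ 4.
Only singular point on the grid: (-2, 3).
Classify: substitute x = -2 + u, y = 3 + v and expand: f = u**3 + 2*u**2*v - u**2 - 2*u*v**2 - 2*v**3 + v**2.
No constant or linear terms (consistent with a singular point). Quadratic part: -u**2 + v**2. Cubic part: u**3 + 2*u**2*v - 2*u*v**2 - 2*v**3.
The quadratic part v**2 - u**2 = (v − u)(v + u) splits into two distinct linear factors, so there are two distinct tangent lines y − 3 = ±(x − -2) — this is a node (ordinary double point).
Classification: node.


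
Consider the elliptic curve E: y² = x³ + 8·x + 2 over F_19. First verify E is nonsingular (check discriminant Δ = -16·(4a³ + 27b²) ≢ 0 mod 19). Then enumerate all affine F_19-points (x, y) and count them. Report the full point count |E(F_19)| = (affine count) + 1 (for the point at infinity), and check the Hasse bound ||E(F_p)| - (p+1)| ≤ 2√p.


Affine points = {(1, 7), (1, 12), (2, 8), (2, 11), (6, 0), (9, 9), (9, 10), (13, 2), (13, 17), (15, 1), (15, 18), (17, 4), (17, 15)}; affine count = 13; |E(F_19)| = 14.

Discriminant check: Δ ∝ 4a³ + 27b² = 4·8³ + 27·2² = 4·512 + 27·4 ≡ 9 (mod 19). Nonzero ⇒ E is nonsingular.
For each x ∈ F_19, compute rhs = x³ + 8·x + 2 mod 19, then count y ∈ F_19 with y² ≡ rhs.
  x = 0: rhs = 2, matching y values: none (0 points).
  x = 1: rhs = 11, matching y values: 7, 12 (2 points).
  x = 2: rhs = 7, matching y values: 8, 11 (2 points).
  x = 3: rhs = 15, matching y values: none (0 points).
  x = 4: rhs = 3, matching y values: none (0 points).
  x = 5: rhs = 15, matching y values: none (0 points).
  x = 6: rhs = 0, matching y values: 0 (1 points).
  x = 7: rhs = 2, matching y values: none (0 points).
  x = 8: rhs = 8, matching y values: none (0 points).
  x = 9: rhs = 5, matching y values: 9, 10 (2 points).
  x = 10: rhs = 18, matching y values: none (0 points).
  x = 11: rhs = 15, matching y values: none (0 points).
  x = 12: rhs = 2, matching y values: none (0 points).
  x = 13: rhs = 4, matching y values: 2, 17 (2 points).
  x = 14: rhs = 8, matching y values: none (0 points).
  x = 15: rhs = 1, matching y values: 1, 18 (2 points).
  x = 16: rhs = 8, matching y values: none (0 points).
  x = 17: rhs = 16, matching y values: 4, 15 (2 points).
  x = 18: rhs = 12, matching y values: none (0 points).
Total affine count: 13.
Full point count |E(F_19)| = 13 + 1 = 14.
Hasse bound: |14 − (19+1)| = |-6| = 6 ≤ 2√19 ≈ 8.7178 ✓.


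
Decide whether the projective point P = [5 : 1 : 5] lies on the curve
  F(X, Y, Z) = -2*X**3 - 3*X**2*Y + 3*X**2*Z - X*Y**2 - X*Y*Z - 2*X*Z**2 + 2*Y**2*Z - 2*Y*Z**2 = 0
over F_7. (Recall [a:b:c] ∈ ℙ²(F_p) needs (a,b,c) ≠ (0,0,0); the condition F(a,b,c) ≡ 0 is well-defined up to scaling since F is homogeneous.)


F(5,1,5) ≡ 3 (mod 7); P is NOT on the curve.

Evaluate F(5, 1, 5) term-by-term (mod 7).
  -2*X**3 ↦ -2·125·1·1 = -250
  -3*X**2*Y ↦ -3·25·1·1 = -75
  3*X**2*Z ↦ 3·25·1·5 = 375
  -X*Y**2 ↦ -1·5·1·1 = -5
  -X*Y*Z ↦ -1·5·1·5 = -25
  -2*X*Z**2 ↦ -2·5·1·25 = -250
  2*Y**2*Z ↦ 2·1·1·5 = 10
  -2*Y*Z**2 ↦ -2·1·1·25 = -50
Sum: F(5, 1, 5) = (-250) + (-75) + (375) + (-5) + (-25) + (-250) + (10) + (-50) = -270.
Reducing mod 7: -270 ≡ 3 (mod 7).
Since F(a, b, c) ≡ 3 ≠ 0 (mod 7), P does NOT lie on the curve.


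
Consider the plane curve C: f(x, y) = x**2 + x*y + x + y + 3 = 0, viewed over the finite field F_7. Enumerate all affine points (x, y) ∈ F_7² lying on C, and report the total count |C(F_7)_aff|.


Affine F_7-points: {(0, 4), (1, 1), (2, 4), (3, 5), (4, 1), (5, 5)}; count = 6.

For each of the 49 pairs (x, y) ∈ F_7², evaluate f(x, y) mod 7. Record the zeros.
  x = 0: [0↦3, 1↦4, 2↦5, 3↦6, 4↦0, 5↦1, 6↦2]  zeros at y ∈ {4}
  x = 1: [0↦5, 1↦0, 2↦2, 3↦4, 4↦6, 5↦1, 6↦3]  zeros at y ∈ {1}
  x = 2: [0↦2, 1↦5, 2↦1, 3↦4, 4↦0, 5↦3, 6↦6]  zeros at y ∈ {4}
  x = 3: [0↦1, 1↦5, 2↦2, 3↦6, 4↦3, 5↦0, 6↦4]  zeros at y ∈ {5}
  x = 4: [0↦2, 1↦0, 2↦5, 3↦3, 4↦1, 5↦6, 6↦4]  zeros at y ∈ {1}
  x = 5: [0↦5, 1↦4, 2↦3, 3↦2, 4↦1, 5↦0, 6↦6]  zeros at y ∈ {5}
  x = 6: [0↦3, 1↦3, 2↦3, 3↦3, 4↦3, 5↦3, 6↦3]  zeros at y ∈ ∅
Collecting zeros: affine points = {(0, 4), (1, 1), (2, 4), (3, 5), (4, 1), (5, 5)}.
Total count |C(F_7)_aff| = 6.


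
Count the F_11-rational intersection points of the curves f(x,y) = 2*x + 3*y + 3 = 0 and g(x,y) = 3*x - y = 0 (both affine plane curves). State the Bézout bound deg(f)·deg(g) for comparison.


Common zeros: ∅; count = 0; Bézout bound = 1.

deg(f) = 1, deg(g) = 1, so Bézout bound = 1.
Scan x ∈ F_11. For each x, list the y ∈ F_11 with f(x, y) ≡ 0 and those with g(x, y) ≡ 0 (mod 11); the common zeros in that column are the intersection.
  x = 0: f ≡ 0 at y ∈ {10}; g ≡ 0 at y ∈ {0}; common: ∅.
  x = 1: f ≡ 0 at y ∈ {2}; g ≡ 0 at y ∈ {3}; common: ∅.
  x = 2: f ≡ 0 at y ∈ {5}; g ≡ 0 at y ∈ {6}; common: ∅.
  x = 3: f ≡ 0 at y ∈ {8}; g ≡ 0 at y ∈ {9}; common: ∅.
  x = 4: f ≡ 0 at y ∈ {0}; g ≡ 0 at y ∈ {1}; common: ∅.
  x = 5: f ≡ 0 at y ∈ {3}; g ≡ 0 at y ∈ {4}; common: ∅.
  x = 6: f ≡ 0 at y ∈ {6}; g ≡ 0 at y ∈ {7}; common: ∅.
  x = 7: f ≡ 0 at y ∈ {9}; g ≡ 0 at y ∈ {10}; common: ∅.
  x = 8: f ≡ 0 at y ∈ {1}; g ≡ 0 at y ∈ {2}; common: ∅.
  x = 9: f ≡ 0 at y ∈ {4}; g ≡ 0 at y ∈ {5}; common: ∅.
  x = 10: f ≡ 0 at y ∈ {7}; g ≡ 0 at y ∈ {8}; common: ∅.
Collecting: common zeros = ∅, so the count is 0.
Comparison with the Bézout bound: 0 ≤ 1 = deg(f)·deg(g), as expected for curves with no common component (the affine F_11-count falls short of the bound because intersections may lie at infinity, over extension fields, or carry multiplicity).


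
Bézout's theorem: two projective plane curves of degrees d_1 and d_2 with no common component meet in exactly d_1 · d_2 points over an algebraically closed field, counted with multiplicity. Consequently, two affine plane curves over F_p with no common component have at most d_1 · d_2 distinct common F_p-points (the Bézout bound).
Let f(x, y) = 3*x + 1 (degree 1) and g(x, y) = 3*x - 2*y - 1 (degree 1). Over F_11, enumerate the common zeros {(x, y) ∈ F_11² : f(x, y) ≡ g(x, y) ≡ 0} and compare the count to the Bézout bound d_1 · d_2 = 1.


Common zeros: {(7, 10)}; count = 1; Bézout bound = 1.

deg(f) = 1, deg(g) = 1, so Bézout bound = 1.
Scan x ∈ F_11. For each x, list the y ∈ F_11 with f(x, y) ≡ 0 and those with g(x, y) ≡ 0 (mod 11); the common zeros in that column are the intersection.
  x = 0: f ≡ 0 at y ∈ ∅; g ≡ 0 at y ∈ {5}; common: ∅.
  x = 1: f ≡ 0 at y ∈ ∅; g ≡ 0 at y ∈ {1}; common: ∅.
  x = 2: f ≡ 0 at y ∈ ∅; g ≡ 0 at y ∈ {8}; common: ∅.
  x = 3: f ≡ 0 at y ∈ ∅; g ≡ 0 at y ∈ {4}; common: ∅.
  x = 4: f ≡ 0 at y ∈ ∅; g ≡ 0 at y ∈ {0}; common: ∅.
  x = 5: f ≡ 0 at y ∈ ∅; g ≡ 0 at y ∈ {7}; common: ∅.
  x = 6: f ≡ 0 at y ∈ ∅; g ≡ 0 at y ∈ {3}; common: ∅.
  x = 7: f ≡ 0 at y ∈ {0, 1, 2, 3, 4, 5, 6, 7, 8, 9, 10}; g ≡ 0 at y ∈ {10}; common: {10}.
  x = 8: f ≡ 0 at y ∈ ∅; g ≡ 0 at y ∈ {6}; common: ∅.
  x = 9: f ≡ 0 at y ∈ ∅; g ≡ 0 at y ∈ {2}; common: ∅.
  x = 10: f ≡ 0 at y ∈ ∅; g ≡ 0 at y ∈ {9}; common: ∅.
Collecting: common zeros = {(7, 10)}, so the count is 1.
Comparison with the Bézout bound: 1 ≤ 1 = deg(f)·deg(g), as expected for curves with no common component (the bound is attained).


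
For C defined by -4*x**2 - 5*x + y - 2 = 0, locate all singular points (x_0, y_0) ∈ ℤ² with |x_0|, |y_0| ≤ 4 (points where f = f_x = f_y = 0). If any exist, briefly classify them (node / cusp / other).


No singular points in the scanned grid; C is smooth there.

Compute partial derivatives:
  f_x = -8*x - 5.
  f_y = 1.
f_y = 1 is a nonzero constant, so f_y never vanishes: no point (x, y) can satisfy f = f_x = f_y = 0. In particular no (x, y) ∈ {−4, ..., 4}² is singular; the curve is smooth.


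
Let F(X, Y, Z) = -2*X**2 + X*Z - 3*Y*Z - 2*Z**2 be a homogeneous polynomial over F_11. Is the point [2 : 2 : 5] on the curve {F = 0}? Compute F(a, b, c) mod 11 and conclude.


F(2,2,5) ≡ 10 (mod 11); P is NOT on the curve.

Evaluate F(2, 2, 5) term-by-term (mod 11).
  -2*X**2 ↦ -2·4·1·1 = -8
  X*Z ↦ 1·2·1·5 = 10
  -3*Y*Z ↦ -3·1·2·5 = -30
  -2*Z**2 ↦ -2·1·1·25 = -50
Sum: F(2, 2, 5) = (-8) + (10) + (-30) + (-50) = -78.
Reducing mod 11: -78 ≡ 10 (mod 11).
Since F(a, b, c) ≡ 10 ≠ 0 (mod 11), P does NOT lie on the curve.


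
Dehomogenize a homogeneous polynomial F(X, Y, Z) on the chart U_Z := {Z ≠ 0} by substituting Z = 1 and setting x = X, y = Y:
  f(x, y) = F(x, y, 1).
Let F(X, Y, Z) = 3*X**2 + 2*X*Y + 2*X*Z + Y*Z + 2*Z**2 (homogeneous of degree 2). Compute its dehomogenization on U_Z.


f(x, y) = 3*x**2 + 2*x*y + 2*x + y + 2

On U_Z we set Z = 1. Each monomial c·X^i·Y^j·Z^k in F becomes c·x^i·y^j·1^k = c·x^i·y^j.
Substituting Z = 1: F(X, Y, 1) = 3*x**2 + 2*x*y + 2*x + y + 2.
Note: deg(f) ≤ deg(F) = 2; strict inequality happens when F is divisible by Z (lost terms).


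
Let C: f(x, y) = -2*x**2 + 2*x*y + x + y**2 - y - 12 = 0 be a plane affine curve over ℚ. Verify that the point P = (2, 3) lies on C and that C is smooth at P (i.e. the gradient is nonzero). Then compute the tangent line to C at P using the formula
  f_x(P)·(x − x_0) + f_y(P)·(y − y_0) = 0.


Tangent line at P: -x + 9*y - 25 = 0.

Step 1: f(2, 3) = 0, so P lies on C.
Step 2: partial derivatives
  f_x(x, y) = -4*x + 2*y + 1, f_y(x, y) = 2*x + 2*y - 1.
  f_x(P) = -1, f_y(P) = 9 (gradient nonzero, so P is smooth).
Step 3: tangent line at P: -1·(x − 2) + 9·(y − 3) = 0.
Expanding: -x + 9*y - 25 = 0.


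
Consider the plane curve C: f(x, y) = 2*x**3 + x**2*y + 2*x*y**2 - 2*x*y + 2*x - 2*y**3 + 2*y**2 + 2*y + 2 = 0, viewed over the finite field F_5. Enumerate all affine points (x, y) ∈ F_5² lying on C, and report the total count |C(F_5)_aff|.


Affine F_5-points: {(3, 3), (4, 4)}; count = 2.

For each of the 25 pairs (x, y) ∈ F_5², evaluate f(x, y) mod 5. Record the zeros.
  x = 0: [0↦2, 1↦4, 2↦3, 3↦2, 4↦4]  zeros at y ∈ ∅
  x = 1: [0↦1, 1↦4, 2↦3, 3↦1, 4↦1]  zeros at y ∈ ∅
  x = 2: [0↦2, 1↦3, 2↦4, 3↦3, 4↦3]  zeros at y ∈ ∅
  x = 3: [0↦2, 1↦3, 2↦3, 3↦0, 4↦2]  zeros at y ∈ {3}
  x = 4: [0↦3, 1↦1, 2↦2, 3↦4, 4↦0]  zeros at y ∈ {4}
Collecting zeros: affine points = {(3, 3), (4, 4)}.
Total count |C(F_5)_aff| = 2.


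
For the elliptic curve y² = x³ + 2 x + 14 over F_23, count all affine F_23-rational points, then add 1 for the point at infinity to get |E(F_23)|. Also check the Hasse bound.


Affine points = {(2, 7), (2, 16), (3, 1), (3, 22), (6, 9), (6, 14), (7, 7), (7, 16), (8, 6), (8, 17), (9, 5), (9, 18), (12, 8), (12, 15), (13, 11), (13, 12), (14, 7), (14, 16), (16, 5), (16, 18), (17, 4), (17, 19), (20, 2), (20, 21), (21, 5), (21, 18)}; affine count = 26; |E(F_23)| = 27.

Discriminant check: Δ ∝ 4a³ + 27b² = 4·2³ + 27·14² = 4·8 + 27·196 ≡ 11 (mod 23). Nonzero ⇒ E is nonsingular.
For each x ∈ F_23, compute rhs = x³ + 2·x + 14 mod 23, then count y ∈ F_23 with y² ≡ rhs.
  x = 0: rhs = 14, matching y values: none (0 points).
  x = 1: rhs = 17, matching y values: none (0 points).
  x = 2: rhs = 3, matching y values: 7, 16 (2 points).
  x = 3: rhs = 1, matching y values: 1, 22 (2 points).
  x = 4: rhs = 17, matching y values: none (0 points).
  x = 5: rhs = 11, matching y values: none (0 points).
  x = 6: rhs = 12, matching y values: 9, 14 (2 points).
  x = 7: rhs = 3, matching y values: 7, 16 (2 points).
  x = 8: rhs = 13, matching y values: 6, 17 (2 points).
  x = 9: rhs = 2, matching y values: 5, 18 (2 points).
  x = 10: rhs = 22, matching y values: none (0 points).
  x = 11: rhs = 10, matching y values: none (0 points).
  x = 12: rhs = 18, matching y values: 8, 15 (2 points).
  x = 13: rhs = 6, matching y values: 11, 12 (2 points).
  x = 14: rhs = 3, matching y values: 7, 16 (2 points).
  x = 15: rhs = 15, matching y values: none (0 points).
  x = 16: rhs = 2, matching y values: 5, 18 (2 points).
  x = 17: rhs = 16, matching y values: 4, 19 (2 points).
  x = 18: rhs = 17, matching y values: none (0 points).
  x = 19: rhs = 11, matching y values: none (0 points).
  x = 20: rhs = 4, matching y values: 2, 21 (2 points).
  x = 21: rhs = 2, matching y values: 5, 18 (2 points).
  x = 22: rhs = 11, matching y values: none (0 points).
Total affine count: 26.
Full point count |E(F_23)| = 26 + 1 = 27.
Hasse bound: |27 − (23+1)| = |3| = 3 ≤ 2√23 ≈ 9.5917 ✓.


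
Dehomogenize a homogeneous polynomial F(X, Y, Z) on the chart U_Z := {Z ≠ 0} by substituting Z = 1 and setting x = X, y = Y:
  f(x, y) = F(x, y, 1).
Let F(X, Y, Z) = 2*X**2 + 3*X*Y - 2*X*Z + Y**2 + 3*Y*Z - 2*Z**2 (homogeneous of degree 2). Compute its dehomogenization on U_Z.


f(x, y) = 2*x**2 + 3*x*y - 2*x + y**2 + 3*y - 2

On U_Z we set Z = 1. Each monomial c·X^i·Y^j·Z^k in F becomes c·x^i·y^j·1^k = c·x^i·y^j.
Substituting Z = 1: F(X, Y, 1) = 2*x**2 + 3*x*y - 2*x + y**2 + 3*y - 2.
Note: deg(f) ≤ deg(F) = 2; strict inequality happens when F is divisible by Z (lost terms).


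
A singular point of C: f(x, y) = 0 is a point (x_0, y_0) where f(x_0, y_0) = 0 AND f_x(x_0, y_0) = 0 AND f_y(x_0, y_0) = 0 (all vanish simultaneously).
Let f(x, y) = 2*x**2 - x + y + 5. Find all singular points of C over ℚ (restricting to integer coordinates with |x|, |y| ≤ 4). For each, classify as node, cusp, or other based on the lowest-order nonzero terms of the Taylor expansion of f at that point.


No singular points in the scanned grid; C is smooth there.

Compute partial derivatives:
  f_x = 4*x - 1.
  f_y = 1.
f_y = 1 is a nonzero constant, so f_y never vanishes: no point (x, y) can satisfy f = f_x = f_y = 0. In particular no (x, y) ∈ {−4, ..., 4}² is singular; the curve is smooth.
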